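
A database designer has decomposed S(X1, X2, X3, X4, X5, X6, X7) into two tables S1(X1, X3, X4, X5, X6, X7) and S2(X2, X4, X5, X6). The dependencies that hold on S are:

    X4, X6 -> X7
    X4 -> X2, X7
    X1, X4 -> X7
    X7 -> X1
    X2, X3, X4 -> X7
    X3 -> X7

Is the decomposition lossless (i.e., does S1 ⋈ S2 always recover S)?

Yes

Common attributes: S1 ∩ S2 = {X4, X5, X6}.
Closure of {X4, X5, X6}: X4, X6 → X7 applies, adding X7; X4 → X2, X7 applies, adding X2; X7 → X1 applies, adding X1. So (X4, X5, X6)⁺ = {X1, X2, X4, X5, X6, X7}.
This closure contains every attribute of S2, so S1 ∩ S2 → S2. The join is lossless.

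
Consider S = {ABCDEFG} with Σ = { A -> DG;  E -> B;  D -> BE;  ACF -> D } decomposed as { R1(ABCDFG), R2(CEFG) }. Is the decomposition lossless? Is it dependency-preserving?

lossy and not dependency-preserving

Lossless test: (CFG)⁺ = {CFG}, which is a superkey of neither fragment — lossy.
Dependency preservation: the restricted closure of {E} across the fragments never reaches {B}, so E → B cannot be enforced without a join — not preserved.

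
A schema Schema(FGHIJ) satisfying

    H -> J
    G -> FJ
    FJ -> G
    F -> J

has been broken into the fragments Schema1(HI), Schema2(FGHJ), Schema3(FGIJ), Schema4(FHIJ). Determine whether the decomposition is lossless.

Yes

Chase test. Columns are FGHIJ; row i has aⱼ where attribute j ∈ Schemai, else bᵢⱼ.
Initial tableau (one row per fragment):
  row 1: b11 b12 a3 a4 b15
  row 2: a1 a2 a3 b24 a5
  row 3: a1 a2 b33 a4 a5
  row 4: a1 b42 a3 a4 a5
Rows 1 and 2 agree on H; apply H→J and equate their J entries.
Rows 2 and 4 agree on FJ; apply FJ→G and equate their G entries.
Row 4 is now all distinguished symbols — the join is lossless.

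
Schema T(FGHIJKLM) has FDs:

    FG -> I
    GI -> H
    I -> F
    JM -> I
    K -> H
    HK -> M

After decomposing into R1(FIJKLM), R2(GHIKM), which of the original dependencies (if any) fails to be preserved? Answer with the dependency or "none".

FG -> I

Check FG → I: no single fragment contains all of {FGI}, and the restricted closure of {FG} across the fragments never reaches {I}.
GI → H is preserved.
I → F is preserved.
JM → I is preserved.
K → H is preserved.
HK → M is preserved.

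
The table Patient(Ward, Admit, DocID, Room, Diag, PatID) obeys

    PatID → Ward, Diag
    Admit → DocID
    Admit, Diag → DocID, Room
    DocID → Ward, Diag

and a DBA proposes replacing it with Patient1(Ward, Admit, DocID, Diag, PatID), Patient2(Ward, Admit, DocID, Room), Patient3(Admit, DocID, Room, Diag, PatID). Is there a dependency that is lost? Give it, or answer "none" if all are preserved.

PatID → Ward, Diag lies within Patient1.
Admit → DocID lies within Patient1.
Admit, Diag → DocID, Room lies within Patient3.
DocID → Ward, Diag lies within Patient1.
Every dependency is enforceable on the fragments, so the decomposition is dependency-preserving.

none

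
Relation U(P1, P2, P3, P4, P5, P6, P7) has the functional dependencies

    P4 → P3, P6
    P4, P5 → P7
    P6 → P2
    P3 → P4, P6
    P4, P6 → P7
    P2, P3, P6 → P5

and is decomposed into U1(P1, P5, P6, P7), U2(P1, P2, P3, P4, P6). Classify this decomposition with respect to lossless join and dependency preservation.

Lossless test: (P1, P6)⁺ = {P1, P2, P6}, which is a superkey of neither fragment — lossy.
Dependency preservation: the restricted closure of {P4, P5} across the fragments never reaches {P7}, so P4, P5 → P7 cannot be enforced without a join — not preserved.

lossy and not dependency-preserving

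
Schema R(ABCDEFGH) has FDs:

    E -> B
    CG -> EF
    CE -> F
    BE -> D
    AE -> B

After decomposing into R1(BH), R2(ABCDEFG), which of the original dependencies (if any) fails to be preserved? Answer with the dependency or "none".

E → B lies within R2.
CG → EF lies within R2.
CE → F lies within R2.
BE → D lies within R2.
AE → B lies within R2.
Every dependency is enforceable on the fragments, so the decomposition is dependency-preserving.

none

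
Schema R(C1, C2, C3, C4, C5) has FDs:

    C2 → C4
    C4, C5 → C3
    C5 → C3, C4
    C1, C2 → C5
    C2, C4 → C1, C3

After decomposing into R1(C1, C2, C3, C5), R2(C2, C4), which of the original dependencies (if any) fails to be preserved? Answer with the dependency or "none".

Check C5 → C3, C4: no single fragment contains all of {C3, C4, C5}, and the restricted closure of {C5} across the fragments never reaches {C3, C4}.
C2 → C4 is preserved.
C4, C5 → C3 is preserved.
C1, C2 → C5 is preserved.
C2, C4 → C1, C3 is preserved.

C5 → C3, C4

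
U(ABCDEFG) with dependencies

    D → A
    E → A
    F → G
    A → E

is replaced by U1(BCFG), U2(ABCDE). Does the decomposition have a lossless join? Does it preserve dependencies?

lossy but dependency-preserving

Lossless test: (BC)⁺ = {BC}, which is a superkey of neither fragment — lossy.
Dependency preservation: every FD's attributes lie within a single fragment, so each can be enforced locally — preserved.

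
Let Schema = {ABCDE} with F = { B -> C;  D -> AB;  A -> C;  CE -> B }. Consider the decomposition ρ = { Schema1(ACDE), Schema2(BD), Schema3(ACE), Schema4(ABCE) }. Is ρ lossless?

Chase test. Columns are ABCDE; row i has aⱼ where attribute j ∈ Schemai, else bᵢⱼ.
Initial tableau (one row per fragment):
  row 1: a1 b12 a3 a4 a5
  row 2: b21 a2 b23 a4 b25
  row 3: a1 b32 a3 b34 a5
  row 4: a1 a2 a3 b44 a5
Rows 2 and 4 agree on B; apply B→C and equate their C entries.
Rows 1 and 2 agree on D; apply D→AB and equate their AB entries.
Rows 1 and 3 agree on CE; apply CE→B and equate their B entries.
Row 1 is now all distinguished symbols — the join is lossless.

Yes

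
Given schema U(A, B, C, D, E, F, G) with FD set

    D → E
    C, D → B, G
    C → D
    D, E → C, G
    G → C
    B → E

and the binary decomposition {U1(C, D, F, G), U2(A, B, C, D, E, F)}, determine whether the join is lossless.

Yes

Common attributes: U1 ∩ U2 = {C, D, F}.
Closure of {C, D, F}: D → E applies, adding E; C, D → B, G applies, adding B, G. So (C, D, F)⁺ = {B, C, D, E, F, G}.
This closure contains every attribute of U1, so U1 ∩ U2 → U1. The join is lossless.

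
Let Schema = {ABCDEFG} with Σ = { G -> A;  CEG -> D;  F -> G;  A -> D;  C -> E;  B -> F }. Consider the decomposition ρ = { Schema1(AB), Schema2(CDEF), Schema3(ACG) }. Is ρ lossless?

No

Chase test. Columns are ABCDEFG; row i has aⱼ where attribute j ∈ Schemai, else bᵢⱼ.
Initial tableau (one row per fragment):
  row 1: a1 a2 b13 b14 b15 b16 b17
  row 2: b21 b22 a3 a4 a5 a6 b27
  row 3: a1 b32 a3 b34 b35 b36 a7
Rows 1 and 3 agree on A; apply A→D and equate their D entries.
Rows 2 and 3 agree on C; apply C→E and equate their E entries.
No row becomes fully distinguished — the join is lossy.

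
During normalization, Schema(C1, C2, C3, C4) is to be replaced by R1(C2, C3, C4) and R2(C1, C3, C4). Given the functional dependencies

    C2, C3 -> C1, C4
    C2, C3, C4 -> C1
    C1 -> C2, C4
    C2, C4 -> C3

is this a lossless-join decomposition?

No

Common attributes: R1 ∩ R2 = {C3, C4}.
No dependency enlarges {C3, C4}, so (C3, C4)⁺ = {C3, C4}.
The closure contains neither all of R1 = {C2, C3, C4} nor all of R2 = {C1, C3, C4}, so the common attributes are not a superkey of either fragment. The join is lossy.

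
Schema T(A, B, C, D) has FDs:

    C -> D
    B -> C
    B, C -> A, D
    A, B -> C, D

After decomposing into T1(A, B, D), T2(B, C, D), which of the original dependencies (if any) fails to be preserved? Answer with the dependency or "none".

C → D lies within T2.
B → C lies within T2.
B, C → A, D: restricted closure across fragments reaches A, D.
A, B → C, D: restricted closure across fragments reaches C, D.
Every dependency is enforceable on the fragments, so the decomposition is dependency-preserving.

none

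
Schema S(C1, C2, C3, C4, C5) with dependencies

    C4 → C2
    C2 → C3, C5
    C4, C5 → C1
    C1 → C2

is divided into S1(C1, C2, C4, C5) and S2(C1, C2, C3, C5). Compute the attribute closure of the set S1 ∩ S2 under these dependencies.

S1 ∩ S2 = {C1, C2, C5}.
C2 → C3, C5 applies, adding C3
Closure: {C1, C2, C3, C5}.

C1, C2, C3, C5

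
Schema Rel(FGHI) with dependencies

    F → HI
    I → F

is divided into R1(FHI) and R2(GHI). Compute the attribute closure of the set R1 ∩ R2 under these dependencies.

R1 ∩ R2 = {HI}.
I → F applies, adding F
Closure: {FHI}.

FHI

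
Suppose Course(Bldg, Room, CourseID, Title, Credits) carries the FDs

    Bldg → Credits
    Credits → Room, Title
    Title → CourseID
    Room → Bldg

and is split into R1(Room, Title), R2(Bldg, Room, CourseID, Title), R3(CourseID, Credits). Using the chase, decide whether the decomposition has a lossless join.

Chase test. Columns are Bldg, Room, CourseID, Title, Credits; row i has aⱼ where attribute j ∈ Ri, else bᵢⱼ.
Initial tableau (one row per fragment):
  row 1: b11 a2 b13 a4 b15
  row 2: a1 a2 a3 a4 b25
  row 3: b31 b32 a3 b34 a5
Rows 1 and 2 agree on Title; apply Title→CourseID and equate their CourseID entries.
Rows 1 and 2 agree on Room; apply Room→Bldg and equate their Bldg entries.
Rows 1 and 2 agree on Bldg; apply Bldg→Credits and equate their Credits entries.
No row becomes fully distinguished — the join is lossy.

No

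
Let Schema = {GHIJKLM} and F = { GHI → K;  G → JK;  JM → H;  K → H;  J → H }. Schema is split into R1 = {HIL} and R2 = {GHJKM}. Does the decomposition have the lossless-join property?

No

Common attributes: R1 ∩ R2 = {H}.
No dependency enlarges {H}, so (H)⁺ = {H}.
The closure contains neither all of R1 = {HIL} nor all of R2 = {GHJKM}, so the common attributes are not a superkey of either fragment. The join is lossy.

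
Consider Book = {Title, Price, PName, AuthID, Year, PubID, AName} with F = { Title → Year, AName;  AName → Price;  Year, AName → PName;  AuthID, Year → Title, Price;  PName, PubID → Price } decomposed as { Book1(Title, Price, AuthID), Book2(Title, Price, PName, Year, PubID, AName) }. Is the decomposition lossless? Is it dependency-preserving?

lossy and not dependency-preserving

Lossless test: (Title, Price)⁺ = {Title, Price, PName, Year, AName}, which is a superkey of neither fragment — lossy.
Dependency preservation: the restricted closure of {AuthID, Year} across the fragments never reaches {Title, Price}, so AuthID, Year → Title, Price cannot be enforced without a join — not preserved.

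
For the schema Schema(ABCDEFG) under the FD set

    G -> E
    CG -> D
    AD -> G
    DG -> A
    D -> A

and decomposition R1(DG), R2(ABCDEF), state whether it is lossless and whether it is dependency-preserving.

Lossless test: (D)⁺ = {ADEG}, which contains all of one fragment — lossless.
Dependency preservation: the restricted closure of {G} across the fragments never reaches {E}, so G → E cannot be enforced without a join — not preserved.

lossless but not dependency-preserving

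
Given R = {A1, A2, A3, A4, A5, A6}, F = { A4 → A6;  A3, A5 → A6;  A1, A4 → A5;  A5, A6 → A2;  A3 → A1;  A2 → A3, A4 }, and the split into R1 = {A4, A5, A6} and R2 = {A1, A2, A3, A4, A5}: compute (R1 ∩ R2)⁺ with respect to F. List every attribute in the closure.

R1 ∩ R2 = {A4, A5}.
A4 → A6 applies, adding A6
A5, A6 → A2 applies, adding A2
A2 → A3, A4 applies, adding A3
A3 → A1 applies, adding A1
Closure: {A1, A2, A3, A4, A5, A6}.

A1, A2, A3, A4, A5, A6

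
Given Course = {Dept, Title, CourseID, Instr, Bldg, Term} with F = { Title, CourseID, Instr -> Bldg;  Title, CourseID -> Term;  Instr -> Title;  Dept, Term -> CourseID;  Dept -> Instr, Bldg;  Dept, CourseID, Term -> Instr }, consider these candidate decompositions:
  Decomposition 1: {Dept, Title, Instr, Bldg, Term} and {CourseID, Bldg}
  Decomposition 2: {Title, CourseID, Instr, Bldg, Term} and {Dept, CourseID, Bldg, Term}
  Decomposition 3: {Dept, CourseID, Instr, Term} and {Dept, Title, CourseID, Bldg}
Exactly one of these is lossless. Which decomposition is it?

Decomposition 3

Decomposition 1: common = {Bldg}, closure = {Bldg} → lossy.
Decomposition 2: common = {CourseID, Bldg, Term}, closure = {CourseID, Bldg, Term} → lossy.
Decomposition 3: common = {Dept, CourseID}, closure = {Dept, Title, CourseID, Instr, Bldg, Term} → lossless.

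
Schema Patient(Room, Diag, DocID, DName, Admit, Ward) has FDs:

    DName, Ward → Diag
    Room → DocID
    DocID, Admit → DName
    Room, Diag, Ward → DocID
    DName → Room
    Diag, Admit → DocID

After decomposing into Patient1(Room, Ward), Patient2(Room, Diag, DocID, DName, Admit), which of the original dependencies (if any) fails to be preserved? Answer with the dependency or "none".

Check DName, Ward → Diag: no single fragment contains all of {Diag, DName, Ward}, and the restricted closure of {DName, Ward} across the fragments never reaches {Diag}.
Room → DocID is preserved.
DocID, Admit → DName is preserved.
Room, Diag, Ward → DocID is preserved.
DName → Room is preserved.
Diag, Admit → DocID is preserved.

DName, Ward → Diag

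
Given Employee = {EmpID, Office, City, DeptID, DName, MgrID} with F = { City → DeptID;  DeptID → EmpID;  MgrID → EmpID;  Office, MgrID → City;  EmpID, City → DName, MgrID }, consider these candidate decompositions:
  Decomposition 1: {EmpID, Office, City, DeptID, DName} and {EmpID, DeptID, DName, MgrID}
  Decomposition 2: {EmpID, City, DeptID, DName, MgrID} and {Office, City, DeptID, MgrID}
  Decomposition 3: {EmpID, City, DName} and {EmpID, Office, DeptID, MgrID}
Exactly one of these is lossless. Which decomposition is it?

Decomposition 1: common = {EmpID, DeptID, DName}, closure = {EmpID, DeptID, DName} → lossy.
Decomposition 2: common = {City, DeptID, MgrID}, closure = {EmpID, City, DeptID, DName, MgrID} → lossless.
Decomposition 3: common = {EmpID}, closure = {EmpID} → lossy.

Decomposition 2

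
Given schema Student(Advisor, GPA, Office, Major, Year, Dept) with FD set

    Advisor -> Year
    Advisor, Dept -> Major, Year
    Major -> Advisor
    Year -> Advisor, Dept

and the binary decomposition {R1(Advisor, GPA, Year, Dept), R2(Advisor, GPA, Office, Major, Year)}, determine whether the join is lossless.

Common attributes: R1 ∩ R2 = {Advisor, GPA, Year}.
Closure of {Advisor, GPA, Year}: Year → Advisor, Dept applies, adding Dept; Advisor, Dept → Major, Year applies, adding Major. So (Advisor, GPA, Year)⁺ = {Advisor, GPA, Major, Year, Dept}.
This closure contains every attribute of R1, so R1 ∩ R2 → R1. The join is lossless.

Yes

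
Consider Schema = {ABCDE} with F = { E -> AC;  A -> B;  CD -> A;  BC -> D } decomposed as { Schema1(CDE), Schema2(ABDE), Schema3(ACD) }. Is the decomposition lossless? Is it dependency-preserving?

lossless but not dependency-preserving

Lossless test (chase): Rows 1 and 2 agree on E; apply E→AC and equate their AC entries. Rows 1 and 2 agree on A; apply A→B and equate their B entries. Rows 1 and 3 agree on A; apply A→B and equate their B entries. Row 1 is now all distinguished symbols — the join is lossless.
Dependency preservation: the restricted closure of {BC} across the fragments never reaches {D}, so BC → D cannot be enforced without a join — not preserved.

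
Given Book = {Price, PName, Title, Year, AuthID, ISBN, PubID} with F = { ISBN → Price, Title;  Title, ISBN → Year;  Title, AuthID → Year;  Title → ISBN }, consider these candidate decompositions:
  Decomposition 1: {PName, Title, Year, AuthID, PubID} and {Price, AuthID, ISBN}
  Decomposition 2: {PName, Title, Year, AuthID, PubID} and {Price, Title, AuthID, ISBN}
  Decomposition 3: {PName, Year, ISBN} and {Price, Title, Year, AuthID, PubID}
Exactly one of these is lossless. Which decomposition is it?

Decomposition 1: common = {AuthID}, closure = {AuthID} → lossy.
Decomposition 2: common = {Title, AuthID}, closure = {Price, Title, Year, AuthID, ISBN} → lossless.
Decomposition 3: common = {Year}, closure = {Year} → lossy.

Decomposition 2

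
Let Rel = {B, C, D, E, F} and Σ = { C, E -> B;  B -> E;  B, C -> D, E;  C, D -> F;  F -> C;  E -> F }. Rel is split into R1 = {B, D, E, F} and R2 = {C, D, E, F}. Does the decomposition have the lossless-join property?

Yes

Common attributes: R1 ∩ R2 = {D, E, F}.
Closure of {D, E, F}: F → C applies, adding C; C, E → B applies, adding B. So (D, E, F)⁺ = {B, C, D, E, F}.
This closure contains every attribute of R1, so R1 ∩ R2 → R1. The join is lossless.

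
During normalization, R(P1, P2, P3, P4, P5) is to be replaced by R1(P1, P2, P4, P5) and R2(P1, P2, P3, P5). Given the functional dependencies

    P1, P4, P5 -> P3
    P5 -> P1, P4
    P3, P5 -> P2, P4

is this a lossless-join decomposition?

Common attributes: R1 ∩ R2 = {P1, P2, P5}.
Closure of {P1, P2, P5}: P5 → P1, P4 applies, adding P4; P1, P4, P5 → P3 applies, adding P3. So (P1, P2, P5)⁺ = {P1, P2, P3, P4, P5}.
This closure contains every attribute of R1, so R1 ∩ R2 → R1. The join is lossless.

Yes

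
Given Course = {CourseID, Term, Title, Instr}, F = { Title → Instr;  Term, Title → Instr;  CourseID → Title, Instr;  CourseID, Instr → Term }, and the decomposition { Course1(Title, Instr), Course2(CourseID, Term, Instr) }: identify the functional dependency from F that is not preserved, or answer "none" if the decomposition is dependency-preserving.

Check CourseID → Title, Instr: no single fragment contains all of {CourseID, Title, Instr}, and the restricted closure of {CourseID} across the fragments never reaches {Title, Instr}.
Title → Instr is preserved.
Term, Title → Instr is preserved.
CourseID, Instr → Term is preserved.

CourseID → Title, Instr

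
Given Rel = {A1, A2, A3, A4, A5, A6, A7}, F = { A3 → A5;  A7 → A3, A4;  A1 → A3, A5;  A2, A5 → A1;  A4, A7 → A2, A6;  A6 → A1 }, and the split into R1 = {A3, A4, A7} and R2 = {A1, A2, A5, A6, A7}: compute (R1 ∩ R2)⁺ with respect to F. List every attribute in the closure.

A1, A2, A3, A4, A5, A6, A7

R1 ∩ R2 = {A7}.
A7 → A3, A4 applies, adding A3, A4
A4, A7 → A2, A6 applies, adding A2, A6
A6 → A1 applies, adding A1
A3 → A5 applies, adding A5
Closure: {A1, A2, A3, A4, A5, A6, A7}.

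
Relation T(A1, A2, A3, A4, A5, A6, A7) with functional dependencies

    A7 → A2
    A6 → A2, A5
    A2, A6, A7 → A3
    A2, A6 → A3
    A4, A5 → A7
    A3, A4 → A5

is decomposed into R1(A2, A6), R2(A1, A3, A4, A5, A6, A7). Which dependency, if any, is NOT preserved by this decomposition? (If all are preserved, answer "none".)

A7 → A2

Check A7 → A2: no single fragment contains all of {A2, A7}, and the restricted closure of {A7} across the fragments never reaches {A2}.
A6 → A2, A5 is preserved.
A2, A6, A7 → A3 is preserved.
A2, A6 → A3 is preserved.
A4, A5 → A7 is preserved.
A3, A4 → A5 is preserved.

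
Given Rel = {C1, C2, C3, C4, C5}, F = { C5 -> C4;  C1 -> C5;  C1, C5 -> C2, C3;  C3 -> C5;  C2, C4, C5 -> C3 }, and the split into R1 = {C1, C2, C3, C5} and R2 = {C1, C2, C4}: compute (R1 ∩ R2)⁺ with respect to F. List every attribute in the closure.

R1 ∩ R2 = {C1, C2}.
C1 → C5 applies, adding C5
C1, C5 → C2, C3 applies, adding C3
C5 → C4 applies, adding C4
Closure: {C1, C2, C3, C4, C5}.

C1, C2, C3, C4, C5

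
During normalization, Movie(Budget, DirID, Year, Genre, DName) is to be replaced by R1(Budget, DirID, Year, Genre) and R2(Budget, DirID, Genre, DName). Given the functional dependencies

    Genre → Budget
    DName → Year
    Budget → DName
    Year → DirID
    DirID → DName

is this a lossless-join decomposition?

Yes

Common attributes: R1 ∩ R2 = {Budget, DirID, Genre}.
Closure of {Budget, DirID, Genre}: Budget → DName applies, adding DName; DName → Year applies, adding Year. So (Budget, DirID, Genre)⁺ = {Budget, DirID, Year, Genre, DName}.
This closure contains every attribute of R1, so R1 ∩ R2 → R1. The join is lossless.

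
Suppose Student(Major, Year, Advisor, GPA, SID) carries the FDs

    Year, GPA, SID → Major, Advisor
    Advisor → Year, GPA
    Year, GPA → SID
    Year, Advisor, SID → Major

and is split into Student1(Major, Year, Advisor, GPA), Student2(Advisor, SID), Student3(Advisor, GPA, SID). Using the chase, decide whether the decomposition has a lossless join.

Chase test. Columns are Major, Year, Advisor, GPA, SID; row i has aⱼ where attribute j ∈ Studenti, else bᵢⱼ.
Initial tableau (one row per fragment):
  row 1: a1 a2 a3 a4 b15
  row 2: b21 b22 a3 b24 a5
  row 3: b31 b32 a3 a4 a5
Rows 1 and 2 agree on Advisor; apply Advisor→Year, GPA and equate their Year, GPA entries.
Rows 1 and 3 agree on Advisor; apply Advisor→Year, GPA and equate their Year, GPA entries.
Rows 1 and 2 agree on Year, GPA; apply Year, GPA→SID and equate their SID entries.
Rows 1 and 2 agree on Year, Advisor, SID; apply Year, Advisor, SID→Major and equate their Major entries.
Rows 1 and 3 agree on Year, Advisor, SID; apply Year, Advisor, SID→Major and equate their Major entries.
Row 1 is now all distinguished symbols — the join is lossless.

Yes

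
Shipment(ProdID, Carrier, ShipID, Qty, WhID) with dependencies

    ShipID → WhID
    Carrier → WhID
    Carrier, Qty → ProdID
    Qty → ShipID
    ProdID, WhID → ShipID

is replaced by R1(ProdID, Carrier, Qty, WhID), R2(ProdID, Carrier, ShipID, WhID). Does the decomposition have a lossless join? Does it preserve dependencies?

Lossless test: (ProdID, Carrier, WhID)⁺ = {ProdID, Carrier, ShipID, WhID}, which contains all of one fragment — lossless.
Dependency preservation: the restricted closure of {Qty} across the fragments never reaches {ShipID}, so Qty → ShipID cannot be enforced without a join — not preserved.

lossless but not dependency-preserving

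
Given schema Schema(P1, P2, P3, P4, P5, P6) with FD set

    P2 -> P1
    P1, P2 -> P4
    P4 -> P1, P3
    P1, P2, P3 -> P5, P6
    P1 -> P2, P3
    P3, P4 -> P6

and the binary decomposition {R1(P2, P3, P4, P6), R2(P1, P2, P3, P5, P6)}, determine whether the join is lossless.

Common attributes: R1 ∩ R2 = {P2, P3, P6}.
Closure of {P2, P3, P6}: P2 → P1 applies, adding P1; P1, P2 → P4 applies, adding P4; P1, P2, P3 → P5, P6 applies, adding P5. So (P2, P3, P6)⁺ = {P1, P2, P3, P4, P5, P6}.
This closure contains every attribute of R1, so R1 ∩ R2 → R1. The join is lossless.

Yes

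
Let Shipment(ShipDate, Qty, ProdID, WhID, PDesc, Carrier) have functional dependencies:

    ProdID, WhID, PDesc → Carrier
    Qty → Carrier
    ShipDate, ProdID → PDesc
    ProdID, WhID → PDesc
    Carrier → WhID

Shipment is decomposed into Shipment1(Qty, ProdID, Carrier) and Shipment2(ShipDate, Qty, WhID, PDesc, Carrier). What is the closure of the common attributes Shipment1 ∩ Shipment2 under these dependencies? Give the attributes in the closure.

Qty, WhID, Carrier

Shipment1 ∩ Shipment2 = {Qty, Carrier}.
Carrier → WhID applies, adding WhID
Closure: {Qty, WhID, Carrier}.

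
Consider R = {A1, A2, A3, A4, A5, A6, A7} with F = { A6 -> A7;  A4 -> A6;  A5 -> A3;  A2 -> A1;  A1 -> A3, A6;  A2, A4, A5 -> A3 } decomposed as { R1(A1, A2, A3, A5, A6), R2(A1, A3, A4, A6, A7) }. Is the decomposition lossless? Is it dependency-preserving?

lossy but dependency-preserving

Lossless test: (A1, A3, A6)⁺ = {A1, A3, A6, A7}, which is a superkey of neither fragment — lossy.
Dependency preservation: A2, A4, A5 → A3 is not contained in any single fragment, but the restricted closure of its left-hand side across the fragments still reaches the right-hand side; the remaining FDs each lie inside some fragment. All dependencies are preserved.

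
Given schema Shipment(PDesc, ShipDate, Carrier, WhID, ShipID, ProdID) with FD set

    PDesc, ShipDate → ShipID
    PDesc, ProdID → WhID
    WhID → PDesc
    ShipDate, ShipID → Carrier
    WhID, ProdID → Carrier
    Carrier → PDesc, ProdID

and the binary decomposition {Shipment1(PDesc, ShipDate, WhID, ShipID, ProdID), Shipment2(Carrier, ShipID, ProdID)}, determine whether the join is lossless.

Common attributes: Shipment1 ∩ Shipment2 = {ShipID, ProdID}.
No dependency enlarges {ShipID, ProdID}, so (ShipID, ProdID)⁺ = {ShipID, ProdID}.
The closure contains neither all of Shipment1 = {PDesc, ShipDate, WhID, ShipID, ProdID} nor all of Shipment2 = {Carrier, ShipID, ProdID}, so the common attributes are not a superkey of either fragment. The join is lossy.

No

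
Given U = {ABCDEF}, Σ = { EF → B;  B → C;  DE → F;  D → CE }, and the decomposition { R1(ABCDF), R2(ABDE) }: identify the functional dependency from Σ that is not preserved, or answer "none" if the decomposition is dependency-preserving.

Check EF → B: no single fragment contains all of {BEF}, and the restricted closure of {EF} across the fragments never reaches {B}.
B → C is preserved.
DE → F is preserved.
D → CE is preserved.

EF → B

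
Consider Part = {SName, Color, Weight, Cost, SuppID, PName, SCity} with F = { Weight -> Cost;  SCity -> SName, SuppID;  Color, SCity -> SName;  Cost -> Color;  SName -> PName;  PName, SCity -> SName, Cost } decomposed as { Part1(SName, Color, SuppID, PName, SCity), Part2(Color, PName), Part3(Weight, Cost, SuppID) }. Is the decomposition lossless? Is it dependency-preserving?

Lossless test (chase): applying each FD to every pair of rows produces no changes in the tableau, so no row becomes fully distinguished — the join is lossy.
Dependency preservation: the restricted closure of {Cost} across the fragments never reaches {Color}, so Cost → Color cannot be enforced without a join — not preserved.

lossy and not dependency-preserving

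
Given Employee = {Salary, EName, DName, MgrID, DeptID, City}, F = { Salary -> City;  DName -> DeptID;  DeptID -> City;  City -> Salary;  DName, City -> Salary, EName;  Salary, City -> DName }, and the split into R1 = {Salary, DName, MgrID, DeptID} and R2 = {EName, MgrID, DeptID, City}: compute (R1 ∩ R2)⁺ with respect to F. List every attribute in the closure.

R1 ∩ R2 = {MgrID, DeptID}.
DeptID → City applies, adding City
City → Salary applies, adding Salary
Salary, City → DName applies, adding DName
DName, City → Salary, EName applies, adding EName
Closure: {Salary, EName, DName, MgrID, DeptID, City}.

Salary, EName, DName, MgrID, DeptID, City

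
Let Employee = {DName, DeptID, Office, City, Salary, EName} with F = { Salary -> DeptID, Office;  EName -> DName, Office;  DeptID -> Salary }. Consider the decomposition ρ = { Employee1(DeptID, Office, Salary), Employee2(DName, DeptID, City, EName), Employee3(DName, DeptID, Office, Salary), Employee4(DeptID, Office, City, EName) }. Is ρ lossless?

Chase test. Columns are DName, DeptID, Office, City, Salary, EName; row i has aⱼ where attribute j ∈ Employeei, else bᵢⱼ.
Initial tableau (one row per fragment):
  row 1: b11 a2 a3 b14 a5 b16
  row 2: a1 a2 b23 a4 b25 a6
  row 3: a1 a2 a3 b34 a5 b36
  row 4: b41 a2 a3 a4 b45 a6
Rows 2 and 4 agree on EName; apply EName→DName, Office and equate their DName, Office entries.
Rows 1 and 2 agree on DeptID; apply DeptID→Salary and equate their Salary entries.
Rows 1 and 4 agree on DeptID; apply DeptID→Salary and equate their Salary entries.
Row 2 is now all distinguished symbols — the join is lossless.

Yes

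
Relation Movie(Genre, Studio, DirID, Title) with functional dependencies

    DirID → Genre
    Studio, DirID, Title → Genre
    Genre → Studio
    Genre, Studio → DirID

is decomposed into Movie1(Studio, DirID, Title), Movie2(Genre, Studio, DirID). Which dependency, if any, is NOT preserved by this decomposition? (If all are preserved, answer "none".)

none

DirID → Genre lies within Movie2.
Studio, DirID, Title → Genre: restricted closure across fragments reaches Genre.
Genre → Studio lies within Movie2.
Genre, Studio → DirID lies within Movie2.
Every dependency is enforceable on the fragments, so the decomposition is dependency-preserving.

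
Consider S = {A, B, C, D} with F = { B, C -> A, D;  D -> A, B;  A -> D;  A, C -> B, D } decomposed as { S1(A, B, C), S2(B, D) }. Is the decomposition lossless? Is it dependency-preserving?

Lossless test: (B)⁺ = {B}, which is a superkey of neither fragment — lossy.
Dependency preservation: the restricted closure of {B, C} across the fragments never reaches {A, D}, so B, C → A, D cannot be enforced without a join — not preserved.

lossy and not dependency-preserving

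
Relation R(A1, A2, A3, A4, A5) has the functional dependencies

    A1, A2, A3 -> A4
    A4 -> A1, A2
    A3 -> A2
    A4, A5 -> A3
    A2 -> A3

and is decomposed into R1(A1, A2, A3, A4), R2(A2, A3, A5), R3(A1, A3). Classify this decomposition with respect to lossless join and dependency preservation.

lossy but dependency-preserving

Lossless test (chase): Rows 1 and 3 agree on A3; apply A3→A2 and equate their A2 entries. Rows 1 and 3 agree on A1, A2, A3; apply A1, A2, A3→A4 and equate their A4 entries. No row becomes fully distinguished — the join is lossy.
Dependency preservation: A4, A5 → A3 is not contained in any single fragment, but the restricted closure of its left-hand side across the fragments still reaches the right-hand side; the remaining FDs each lie inside some fragment. All dependencies are preserved.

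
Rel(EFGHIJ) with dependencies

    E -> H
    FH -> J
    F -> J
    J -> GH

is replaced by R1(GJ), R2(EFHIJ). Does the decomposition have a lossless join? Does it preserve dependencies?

Lossless test: (J)⁺ = {GHJ}, which contains all of one fragment — lossless.
Dependency preservation: J → GH is not contained in any single fragment, but the restricted closure of its left-hand side across the fragments still reaches the right-hand side; the remaining FDs each lie inside some fragment. All dependencies are preserved.

lossless and dependency-preserving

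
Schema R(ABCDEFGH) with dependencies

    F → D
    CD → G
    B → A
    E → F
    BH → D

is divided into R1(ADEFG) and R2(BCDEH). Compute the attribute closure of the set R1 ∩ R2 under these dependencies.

R1 ∩ R2 = {DE}.
E → F applies, adding F
Closure: {DEF}.

DEF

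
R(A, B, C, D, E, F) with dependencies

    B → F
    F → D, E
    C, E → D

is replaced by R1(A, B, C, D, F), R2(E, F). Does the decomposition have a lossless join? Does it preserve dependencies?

Lossless test: (F)⁺ = {D, E, F}, which contains all of one fragment — lossless.
Dependency preservation: the restricted closure of {C, E} across the fragments never reaches {D}, so C, E → D cannot be enforced without a join — not preserved.

lossless but not dependency-preserving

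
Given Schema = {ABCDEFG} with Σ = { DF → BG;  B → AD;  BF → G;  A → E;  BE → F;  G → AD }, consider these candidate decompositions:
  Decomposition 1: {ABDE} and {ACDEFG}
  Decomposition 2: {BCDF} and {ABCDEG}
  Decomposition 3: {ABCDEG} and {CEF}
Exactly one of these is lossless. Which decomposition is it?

Decomposition 1: common = {ADE}, closure = {ADE} → lossy.
Decomposition 2: common = {BCD}, closure = {ABCDEFG} → lossless.
Decomposition 3: common = {CE}, closure = {CE} → lossy.

Decomposition 2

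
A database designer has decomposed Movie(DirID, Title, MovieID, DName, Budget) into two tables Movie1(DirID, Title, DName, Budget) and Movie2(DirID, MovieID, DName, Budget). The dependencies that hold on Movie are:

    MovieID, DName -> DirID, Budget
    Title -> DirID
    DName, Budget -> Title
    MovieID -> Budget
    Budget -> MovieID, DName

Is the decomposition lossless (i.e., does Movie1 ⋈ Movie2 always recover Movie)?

Common attributes: Movie1 ∩ Movie2 = {DirID, DName, Budget}.
Closure of {DirID, DName, Budget}: DName, Budget → Title applies, adding Title; Budget → MovieID, DName applies, adding MovieID. So (DirID, DName, Budget)⁺ = {DirID, Title, MovieID, DName, Budget}.
This closure contains every attribute of Movie1, so Movie1 ∩ Movie2 → Movie1. The join is lossless.

Yes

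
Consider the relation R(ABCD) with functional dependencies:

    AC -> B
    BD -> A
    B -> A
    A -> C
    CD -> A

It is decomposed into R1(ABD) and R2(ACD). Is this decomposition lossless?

Common attributes: R1 ∩ R2 = {AD}.
Closure of {AD}: A → C applies, adding C; AC → B applies, adding B. So (AD)⁺ = {ABCD}.
This closure contains every attribute of R1, so R1 ∩ R2 → R1. The join is lossless.

Yes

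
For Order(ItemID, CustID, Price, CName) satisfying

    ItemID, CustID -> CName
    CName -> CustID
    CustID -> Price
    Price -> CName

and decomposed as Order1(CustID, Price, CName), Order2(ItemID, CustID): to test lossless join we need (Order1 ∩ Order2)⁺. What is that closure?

CustID, Price, CName

Order1 ∩ Order2 = {CustID}.
CustID → Price applies, adding Price
Price → CName applies, adding CName
Closure: {CustID, Price, CName}.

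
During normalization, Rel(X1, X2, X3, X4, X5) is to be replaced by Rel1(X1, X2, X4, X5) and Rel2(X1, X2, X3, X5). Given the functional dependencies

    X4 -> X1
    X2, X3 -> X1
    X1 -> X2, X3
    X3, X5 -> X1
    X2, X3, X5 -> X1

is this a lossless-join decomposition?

Common attributes: Rel1 ∩ Rel2 = {X1, X2, X5}.
Closure of {X1, X2, X5}: X1 → X2, X3 applies, adding X3. So (X1, X2, X5)⁺ = {X1, X2, X3, X5}.
This closure contains every attribute of Rel2, so Rel1 ∩ Rel2 → Rel2. The join is lossless.

Yes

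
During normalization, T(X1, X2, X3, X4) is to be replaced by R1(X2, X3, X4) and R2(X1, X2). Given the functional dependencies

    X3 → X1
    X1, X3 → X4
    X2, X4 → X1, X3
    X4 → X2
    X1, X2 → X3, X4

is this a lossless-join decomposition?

No

Common attributes: R1 ∩ R2 = {X2}.
No dependency enlarges {X2}, so (X2)⁺ = {X2}.
The closure contains neither all of R1 = {X2, X3, X4} nor all of R2 = {X1, X2}, so the common attributes are not a superkey of either fragment. The join is lossy.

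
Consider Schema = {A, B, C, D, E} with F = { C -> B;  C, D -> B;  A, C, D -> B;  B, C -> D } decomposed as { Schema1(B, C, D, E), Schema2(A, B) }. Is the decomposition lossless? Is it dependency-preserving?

Lossless test: (B)⁺ = {B}, which is a superkey of neither fragment — lossy.
Dependency preservation: A, C, D → B is not contained in any single fragment, but the restricted closure of its left-hand side across the fragments still reaches the right-hand side; the remaining FDs each lie inside some fragment. All dependencies are preserved.

lossy but dependency-preserving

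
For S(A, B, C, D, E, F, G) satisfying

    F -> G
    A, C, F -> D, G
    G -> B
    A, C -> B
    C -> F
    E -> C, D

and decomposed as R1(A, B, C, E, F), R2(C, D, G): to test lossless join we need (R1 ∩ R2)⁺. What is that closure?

B, C, F, G

R1 ∩ R2 = {C}.
C → F applies, adding F
F → G applies, adding G
G → B applies, adding B
Closure: {B, C, F, G}.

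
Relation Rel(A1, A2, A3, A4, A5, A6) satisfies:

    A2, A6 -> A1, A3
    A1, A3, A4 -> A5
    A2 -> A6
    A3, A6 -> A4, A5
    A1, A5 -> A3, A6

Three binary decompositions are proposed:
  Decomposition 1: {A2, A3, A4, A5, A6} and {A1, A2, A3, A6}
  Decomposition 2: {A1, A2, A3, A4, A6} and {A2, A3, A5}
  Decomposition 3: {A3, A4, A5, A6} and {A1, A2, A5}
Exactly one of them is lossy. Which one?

Decomposition 1: common = {A2, A3, A6}, closure = {A1, A2, A3, A4, A5, A6} → lossless.
Decomposition 2: common = {A2, A3}, closure = {A1, A2, A3, A4, A5, A6} → lossless.
Decomposition 3: common = {A5}, closure = {A5} → lossy.

Decomposition 3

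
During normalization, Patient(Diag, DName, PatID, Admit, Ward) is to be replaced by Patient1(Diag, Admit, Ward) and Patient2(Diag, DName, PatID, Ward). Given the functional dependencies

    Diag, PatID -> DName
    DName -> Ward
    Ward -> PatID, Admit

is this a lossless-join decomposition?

Common attributes: Patient1 ∩ Patient2 = {Diag, Ward}.
Closure of {Diag, Ward}: Ward → PatID, Admit applies, adding PatID, Admit; Diag, PatID → DName applies, adding DName. So (Diag, Ward)⁺ = {Diag, DName, PatID, Admit, Ward}.
This closure contains every attribute of Patient1, so Patient1 ∩ Patient2 → Patient1. The join is lossless.

Yes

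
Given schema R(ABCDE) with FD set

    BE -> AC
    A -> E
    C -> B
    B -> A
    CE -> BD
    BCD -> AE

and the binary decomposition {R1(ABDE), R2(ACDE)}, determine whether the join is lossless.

Common attributes: R1 ∩ R2 = {ADE}.
No dependency enlarges {ADE}, so (ADE)⁺ = {ADE}.
The closure contains neither all of R1 = {ABDE} nor all of R2 = {ACDE}, so the common attributes are not a superkey of either fragment. The join is lossy.

No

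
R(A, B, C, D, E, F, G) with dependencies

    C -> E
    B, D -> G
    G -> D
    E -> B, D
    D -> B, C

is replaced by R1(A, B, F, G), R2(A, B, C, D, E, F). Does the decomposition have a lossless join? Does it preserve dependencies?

lossy and not dependency-preserving

Lossless test: (A, B, F)⁺ = {A, B, F}, which is a superkey of neither fragment — lossy.
Dependency preservation: the restricted closure of {B, D} across the fragments never reaches {G}, so B, D → G cannot be enforced without a join — not preserved.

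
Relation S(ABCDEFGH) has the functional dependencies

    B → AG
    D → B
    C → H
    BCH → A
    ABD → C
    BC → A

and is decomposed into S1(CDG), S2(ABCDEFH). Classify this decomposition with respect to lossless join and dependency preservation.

Lossless test: (CD)⁺ = {ABCDGH}, which contains all of one fragment — lossless.
Dependency preservation: the restricted closure of {B} across the fragments never reaches {AG}, so B → AG cannot be enforced without a join — not preserved.

lossless but not dependency-preserving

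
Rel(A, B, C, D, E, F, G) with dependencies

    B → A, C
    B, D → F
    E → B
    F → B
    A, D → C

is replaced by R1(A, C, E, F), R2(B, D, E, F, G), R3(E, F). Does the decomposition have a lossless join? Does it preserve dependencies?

lossless but not dependency-preserving

Lossless test (chase): Rows 1 and 2 agree on E; apply E→B and equate their B entries. Rows 1 and 3 agree on E; apply E→B and equate their B entries. Rows 1 and 2 agree on B; apply B→A, C and equate their A, C entries. Rows 1 and 3 agree on B; apply B→A, C and equate their A, C entries. Row 2 is now all distinguished symbols — the join is lossless.
Dependency preservation: the restricted closure of {B} across the fragments never reaches {A, C}, so B → A, C cannot be enforced without a join — not preserved.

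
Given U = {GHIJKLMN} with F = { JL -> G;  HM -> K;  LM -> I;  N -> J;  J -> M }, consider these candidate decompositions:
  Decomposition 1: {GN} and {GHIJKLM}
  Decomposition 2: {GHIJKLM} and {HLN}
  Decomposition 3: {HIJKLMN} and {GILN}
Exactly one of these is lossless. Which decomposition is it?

Decomposition 1: common = {G}, closure = {G} → lossy.
Decomposition 2: common = {HL}, closure = {HL} → lossy.
Decomposition 3: common = {ILN}, closure = {GIJLMN} → lossless.

Decomposition 3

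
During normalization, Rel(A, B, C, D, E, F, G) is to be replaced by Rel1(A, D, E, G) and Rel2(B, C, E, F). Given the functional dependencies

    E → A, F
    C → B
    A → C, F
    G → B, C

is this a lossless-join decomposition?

Common attributes: Rel1 ∩ Rel2 = {E}.
Closure of {E}: E → A, F applies, adding A, F; A → C, F applies, adding C; C → B applies, adding B. So (E)⁺ = {A, B, C, E, F}.
This closure contains every attribute of Rel2, so Rel1 ∩ Rel2 → Rel2. The join is lossless.

Yes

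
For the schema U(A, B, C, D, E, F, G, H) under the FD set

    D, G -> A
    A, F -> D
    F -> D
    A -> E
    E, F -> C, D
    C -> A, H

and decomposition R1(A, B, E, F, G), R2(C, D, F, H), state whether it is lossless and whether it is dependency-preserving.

Lossless test: (F)⁺ = {D, F}, which is a superkey of neither fragment — lossy.
Dependency preservation: the restricted closure of {D, G} across the fragments never reaches {A}, so D, G → A cannot be enforced without a join — not preserved.

lossy and not dependency-preserving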